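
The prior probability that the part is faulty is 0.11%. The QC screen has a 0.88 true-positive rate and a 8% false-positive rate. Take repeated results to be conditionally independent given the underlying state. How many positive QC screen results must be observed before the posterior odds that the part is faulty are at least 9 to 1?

Prior odds = 0.0011/0.9989 = 11/9989.
Likelihood ratio of a positive result = 0.88/0.08 = 11.
Target odds = 9.
Need (11/9989) × 11ⁿ ≥ 9, i.e. 11ⁿ ≥ 89901/11.
11³ = 1331 falls short of 89901/11 but 11⁴ = 14641 reaches it, so n = 4.

4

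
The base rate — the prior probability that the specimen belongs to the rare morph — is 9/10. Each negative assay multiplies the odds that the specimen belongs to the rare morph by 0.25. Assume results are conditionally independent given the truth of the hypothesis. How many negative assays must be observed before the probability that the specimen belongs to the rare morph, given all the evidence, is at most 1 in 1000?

Prior odds = 0.9/0.1 = 9.
Likelihood ratio per negative assay = 0.25.
Target odds: 0.001 ÷ 0.999 = 1/999.
Need 9 × 0.25ⁿ ≤ 1/999, i.e. 0.25ⁿ ≤ 1/8991.
0.25⁶ = 1/4096 is still above 1/8991 but 0.25⁷ = 1/16384 is at or below it, so n = 7.

7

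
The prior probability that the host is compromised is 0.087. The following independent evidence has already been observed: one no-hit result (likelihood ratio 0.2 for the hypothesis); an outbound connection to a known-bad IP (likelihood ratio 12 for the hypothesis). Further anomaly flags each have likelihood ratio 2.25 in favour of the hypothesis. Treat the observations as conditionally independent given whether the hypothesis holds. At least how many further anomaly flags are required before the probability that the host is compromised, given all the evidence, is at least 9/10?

5

Prior odds = 0.087/0.913 = 87/913.
Combined Bayes factor of the evidence already in hand = 0.2 × 12 = 2.4.
Odds after that evidence = (87/913) × 2.4 = 1044/4565.
Target odds = 0.9/0.1 = 9.
Need 2.25ⁿ ≥ 9 ÷ (1044/4565) = 4565/116.
2.25⁴ = 25.62890625 falls short of 4565/116 but 2.25⁵ = 59049/1024 reaches it, so n = 5.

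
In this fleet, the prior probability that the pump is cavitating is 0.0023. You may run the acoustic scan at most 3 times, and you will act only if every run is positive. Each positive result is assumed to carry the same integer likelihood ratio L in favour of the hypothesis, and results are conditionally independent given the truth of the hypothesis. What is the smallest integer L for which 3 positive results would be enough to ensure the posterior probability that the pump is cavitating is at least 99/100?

Prior odds = 0.0023/0.9977 = 23/9977.
Target odds = 0.99/0.01 = 99.
Need L³ ≥ 99 ÷ (23/9977) = 987723/23.
35³ = 42875 < 987723/23 ≤ 46656 = 36³, so L = 36.

36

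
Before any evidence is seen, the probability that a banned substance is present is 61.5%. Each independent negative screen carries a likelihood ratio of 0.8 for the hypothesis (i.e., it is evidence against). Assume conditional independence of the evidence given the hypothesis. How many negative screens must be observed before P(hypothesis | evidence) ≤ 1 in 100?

Prior odds: 0.615 ÷ 0.385 = 123/77.
Likelihood ratio per negative screen = 0.8.
Target odds: 0.01 ÷ 0.99 = 1/99.
Need (123/77) × 0.8ⁿ ≤ 1/99, i.e. 0.8ⁿ ≤ 7/1107.
0.8²² ≈0.0073787 is still above 7/1107 but 0.8²³ ≈0.00590296 is at or below it, so n = 23.

23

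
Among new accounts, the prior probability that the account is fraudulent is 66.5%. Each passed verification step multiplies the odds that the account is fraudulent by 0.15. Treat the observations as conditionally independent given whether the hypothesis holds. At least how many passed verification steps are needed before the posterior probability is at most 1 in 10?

Prior odds: 0.665 ÷ 0.335 = 133/67.
Likelihood ratio per passed verification step = 0.15.
Target odds: 0.1 ÷ 0.9 = 1/9.
Need (133/67) × 0.15ⁿ ≤ 1/9, i.e. 0.15ⁿ ≤ 67/1197.
0.15¹ = 0.15 is still above 67/1197 but 0.15² = 0.0225 is at or below it, so n = 2.

2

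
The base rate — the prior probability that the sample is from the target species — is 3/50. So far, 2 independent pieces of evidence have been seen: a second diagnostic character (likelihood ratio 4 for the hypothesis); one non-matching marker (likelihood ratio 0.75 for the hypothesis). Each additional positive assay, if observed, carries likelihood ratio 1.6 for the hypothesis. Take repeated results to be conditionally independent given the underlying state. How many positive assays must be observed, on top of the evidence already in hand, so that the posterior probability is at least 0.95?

Prior odds = 0.06/0.94 = 3/47.
Combined Bayes factor of the evidence already in hand = 4 × 0.75 = 3.
Odds after that evidence = (3/47) × 3 = 9/47.
Target odds = 0.95/0.05 = 19.
Need 1.6ⁿ ≥ 19 ÷ (9/47) = 893/9.
1.6⁹ = 134217728/1953125 falls short of 893/9 but 1.6¹⁰ ≈109.951 reaches it, so n = 10.

10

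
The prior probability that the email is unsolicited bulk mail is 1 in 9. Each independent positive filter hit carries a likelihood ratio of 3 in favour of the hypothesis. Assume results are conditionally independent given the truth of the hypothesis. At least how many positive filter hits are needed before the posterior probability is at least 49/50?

Prior odds = (1/9)/(8/9) = 0.125.
Likelihood ratio per positive filter hit = 3.
Target posterior odds = 0.98/0.02 = 49.
Require 3ⁿ ≥ 49 ÷ 0.125 = 392.
3⁵ = 243 falls short of 392 but 3⁶ = 729 reaches it, so n = 6.

6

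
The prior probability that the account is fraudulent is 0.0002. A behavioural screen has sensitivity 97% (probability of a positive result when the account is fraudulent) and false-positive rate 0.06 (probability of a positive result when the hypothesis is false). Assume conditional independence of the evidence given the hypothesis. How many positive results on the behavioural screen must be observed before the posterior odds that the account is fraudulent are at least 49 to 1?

5

Prior odds = 0.0002/0.9998 = 1/4999.
Likelihood ratio of a positive result = 0.97/0.06 = 97/6.
Target odds = 49.
Require (97/6)ⁿ ≥ 49 ÷ (1/4999) = 244951.
(97/6)⁴ = 88529281/1296 falls short of 244951 but (97/6)⁵ ≈1.10434e+06 reaches it, so n = 5.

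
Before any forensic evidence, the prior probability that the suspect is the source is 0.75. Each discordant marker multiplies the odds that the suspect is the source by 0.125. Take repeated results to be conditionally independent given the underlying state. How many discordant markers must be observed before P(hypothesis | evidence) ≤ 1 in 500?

4

Prior odds: 0.75 ÷ 0.25 = 3.
Likelihood ratio per discordant marker = 0.125.
Target posterior odds = 0.002/0.998 = 1/499.
Need 3 × 0.125ⁿ ≤ 1/499, i.e. 0.125ⁿ ≤ 1/1497.
0.125³ = 0.001953125 is still above 1/1497 but 0.125⁴ = 1/4096 is at or below it, so n = 4.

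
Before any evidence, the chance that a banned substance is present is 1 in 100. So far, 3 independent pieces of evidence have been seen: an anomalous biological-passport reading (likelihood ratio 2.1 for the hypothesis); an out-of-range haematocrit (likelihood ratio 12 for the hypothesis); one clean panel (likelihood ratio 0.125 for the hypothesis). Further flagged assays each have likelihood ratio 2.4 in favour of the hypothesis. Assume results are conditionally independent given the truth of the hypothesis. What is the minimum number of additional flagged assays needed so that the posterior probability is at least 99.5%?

Prior odds = 0.01/0.99 = 1/99.
Combined Bayes factor of the evidence already in hand = 2.1 × 12 × 0.125 = 3.15.
Odds after that evidence = (1/99) × 3.15 = 7/220.
Target odds = 0.995/0.005 = 199.
Need 2.4ⁿ ≥ 199 ÷ (7/220) = 43780/7.
2.4⁹ ≈2641.81 falls short of 43780/7 but 2.4¹⁰ ≈6340.34 reaches it, so n = 10.

10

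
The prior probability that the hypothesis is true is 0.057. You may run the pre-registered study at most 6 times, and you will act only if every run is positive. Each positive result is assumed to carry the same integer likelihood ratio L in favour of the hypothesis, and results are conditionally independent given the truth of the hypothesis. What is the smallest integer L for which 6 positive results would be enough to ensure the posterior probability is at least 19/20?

Prior odds = 0.057/0.943 = 57/943.
Target odds = 0.95/0.05 = 19.
Need L⁶ ≥ 19 ÷ (57/943) = 943/3.
2⁶ = 64 < 943/3 ≤ 729 = 3⁶, so L = 3.

3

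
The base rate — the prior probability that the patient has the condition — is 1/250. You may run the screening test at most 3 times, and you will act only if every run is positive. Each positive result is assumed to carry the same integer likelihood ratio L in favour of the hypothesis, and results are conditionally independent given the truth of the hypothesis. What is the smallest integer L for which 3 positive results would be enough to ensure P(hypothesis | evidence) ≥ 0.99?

30

Prior odds = 0.004/0.996 = 1/249.
Target odds = 0.99/0.01 = 99.
Need L³ ≥ 99 ÷ (1/249) = 24651.
29³ = 24389 < 24651 ≤ 27000 = 30³, so L = 30.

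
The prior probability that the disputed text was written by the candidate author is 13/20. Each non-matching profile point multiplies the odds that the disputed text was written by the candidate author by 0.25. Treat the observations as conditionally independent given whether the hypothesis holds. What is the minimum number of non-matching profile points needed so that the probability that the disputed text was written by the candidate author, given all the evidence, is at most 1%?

Prior odds = 0.65/0.35 = 13/7.
Likelihood ratio per non-matching profile point = 0.25.
Target posterior odds = 0.01/0.99 = 1/99.
Need (13/7) × 0.25ⁿ ≤ 1/99, i.e. 0.25ⁿ ≤ 7/1287.
0.25³ = 0.015625 is still above 7/1287 but 0.25⁴ = 0.00390625 is at or below it, so n = 4.

4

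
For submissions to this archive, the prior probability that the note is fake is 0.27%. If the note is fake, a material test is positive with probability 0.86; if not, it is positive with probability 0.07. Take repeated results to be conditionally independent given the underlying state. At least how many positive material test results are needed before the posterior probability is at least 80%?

3

Prior odds: 0.0027 ÷ 0.9973 = 27/9973.
Likelihood ratio of a positive = 0.86/0.07 = 86/7.
Target posterior odds = 0.8/0.2 = 4.
Need (27/9973) × (86/7)ⁿ ≥ 4, i.e. (86/7)ⁿ ≥ 39892/27.
(86/7)² = 7396/49 falls short of 39892/27 but (86/7)³ = 636056/343 reaches it, so n = 3.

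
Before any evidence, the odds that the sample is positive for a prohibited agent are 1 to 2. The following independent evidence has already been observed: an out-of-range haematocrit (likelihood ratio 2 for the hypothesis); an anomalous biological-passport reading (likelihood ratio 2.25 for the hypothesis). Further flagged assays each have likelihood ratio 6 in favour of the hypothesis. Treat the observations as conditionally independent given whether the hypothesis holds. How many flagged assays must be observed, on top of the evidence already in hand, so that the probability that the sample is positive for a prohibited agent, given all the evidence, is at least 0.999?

Prior odds = 0.5.
Combined Bayes factor of the evidence already in hand = 2 × 2.25 = 4.5.
Odds after that evidence = 0.5 × 4.5 = 2.25.
Target odds = 0.999/0.001 = 999.
Need 6ⁿ ≥ 999 ÷ 2.25 = 444.
6³ = 216 falls short of 444 but 6⁴ = 1296 reaches it, so n = 4.

4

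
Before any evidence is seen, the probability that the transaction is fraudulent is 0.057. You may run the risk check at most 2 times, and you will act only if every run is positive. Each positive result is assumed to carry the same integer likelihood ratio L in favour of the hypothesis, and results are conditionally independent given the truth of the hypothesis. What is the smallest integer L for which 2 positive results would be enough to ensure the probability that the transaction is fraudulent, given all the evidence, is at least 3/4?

Prior odds = 0.057/0.943 = 57/943.
Target odds = 0.75/0.25 = 3.
Need L² ≥ 3 ÷ (57/943) = 943/19.
7² = 49 < 943/19 ≤ 64 = 8², so L = 8.

8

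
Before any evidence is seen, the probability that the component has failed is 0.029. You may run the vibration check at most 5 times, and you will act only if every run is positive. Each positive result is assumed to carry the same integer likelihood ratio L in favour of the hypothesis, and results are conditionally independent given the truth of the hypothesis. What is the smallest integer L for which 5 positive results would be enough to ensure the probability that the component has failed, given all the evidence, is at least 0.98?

Prior odds = 0.029/0.971 = 29/971.
Target odds = 0.98/0.02 = 49.
Need L⁵ ≥ 49 ÷ (29/971) = 47579/29.
4⁵ = 1024 < 47579/29 ≤ 3125 = 5⁵, so L = 5.

5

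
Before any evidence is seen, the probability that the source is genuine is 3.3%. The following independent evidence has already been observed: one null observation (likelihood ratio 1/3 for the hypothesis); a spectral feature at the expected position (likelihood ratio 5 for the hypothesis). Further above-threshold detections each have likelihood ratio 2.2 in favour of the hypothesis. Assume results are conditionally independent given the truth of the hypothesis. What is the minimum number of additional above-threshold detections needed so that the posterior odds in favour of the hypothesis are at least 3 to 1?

Prior odds = 0.033/0.967 = 33/967.
Combined Bayes factor of the evidence already in hand = (1/3) × 5 = 5/3.
Odds after that evidence = (33/967) × 5/3 = 55/967.
Target odds = 3.
Need 2.2ⁿ ≥ 3 ÷ (55/967) = 2901/55.
2.2⁵ = 51.53632 falls short of 2901/55 but 2.2⁶ = 1771561/15625 reaches it, so n = 6.

6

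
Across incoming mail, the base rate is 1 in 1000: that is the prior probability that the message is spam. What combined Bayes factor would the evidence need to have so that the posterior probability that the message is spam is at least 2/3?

1998

Prior odds = 0.001/0.999 = 1/999.
Target odds = (2/3)/(1/3) = 2.
Required Bayes factor = 2 ÷ (1/999) = 1998.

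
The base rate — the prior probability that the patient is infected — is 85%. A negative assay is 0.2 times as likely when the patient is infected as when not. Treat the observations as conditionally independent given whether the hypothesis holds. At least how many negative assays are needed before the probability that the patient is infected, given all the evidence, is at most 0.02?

4

Prior odds: 0.85 ÷ 0.15 = 17/3.
Likelihood ratio per negative assay = 0.2.
Target odds: 0.02 ÷ 0.98 = 1/49.
Require 0.2ⁿ ≤ 1/49 ÷ (17/3) = 3/833.
0.2³ = 0.008 is still above 3/833 but 0.2⁴ = 0.0016 is at or below it, so n = 4.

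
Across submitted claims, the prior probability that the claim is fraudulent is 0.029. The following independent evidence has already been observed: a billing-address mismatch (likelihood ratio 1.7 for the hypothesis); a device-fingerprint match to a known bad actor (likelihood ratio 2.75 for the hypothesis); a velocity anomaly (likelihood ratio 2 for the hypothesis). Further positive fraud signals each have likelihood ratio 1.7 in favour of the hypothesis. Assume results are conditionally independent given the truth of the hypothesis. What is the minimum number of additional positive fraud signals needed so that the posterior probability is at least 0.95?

Prior odds = 0.029/0.971 = 29/971.
Combined Bayes factor of the evidence already in hand = 1.7 × 2.75 × 2 = 9.35.
Odds after that evidence = (29/971) × 9.35 = 5423/19420.
Target odds = 0.95/0.05 = 19.
Need 1.7ⁿ ≥ 19 ÷ (5423/19420) = 368980/5423.
1.7⁷ = 410338673/10000000 falls short of 368980/5423 but 1.7⁸ ≈69.7576 reaches it, so n = 8.

8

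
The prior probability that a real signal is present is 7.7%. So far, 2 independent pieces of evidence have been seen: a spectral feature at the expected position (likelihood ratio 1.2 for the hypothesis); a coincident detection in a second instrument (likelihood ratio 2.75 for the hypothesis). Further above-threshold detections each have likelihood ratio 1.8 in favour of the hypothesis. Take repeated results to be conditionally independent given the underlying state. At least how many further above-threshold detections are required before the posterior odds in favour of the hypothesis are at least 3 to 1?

Prior odds = 0.077/0.923 = 77/923.
Combined Bayes factor of the evidence already in hand = 1.2 × 2.75 = 3.3.
Odds after that evidence = (77/923) × 3.3 = 2541/9230.
Target odds = 3.
Need 1.8ⁿ ≥ 3 ÷ (2541/9230) = 9230/847.
1.8⁴ = 10.4976 falls short of 9230/847 but 1.8⁵ = 18.89568 reaches it, so n = 5.

5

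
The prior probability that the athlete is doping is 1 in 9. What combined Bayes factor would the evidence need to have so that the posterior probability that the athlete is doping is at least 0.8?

32

Prior odds = (1/9)/(8/9) = 0.125.
Target odds = 0.8/0.2 = 4.
Required Bayes factor = 4 ÷ 0.125 = 32.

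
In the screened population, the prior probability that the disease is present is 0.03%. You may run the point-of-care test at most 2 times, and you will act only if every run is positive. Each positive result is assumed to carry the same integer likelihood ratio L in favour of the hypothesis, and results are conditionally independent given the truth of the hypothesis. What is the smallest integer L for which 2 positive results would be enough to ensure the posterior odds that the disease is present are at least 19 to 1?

252

Prior odds = 0.0003/0.9997 = 3/9997.
Target odds = 19.
Need L² ≥ 19 ÷ (3/9997) = 189943/3.
251² = 63001 < 189943/3 ≤ 63504 = 252², so L = 252.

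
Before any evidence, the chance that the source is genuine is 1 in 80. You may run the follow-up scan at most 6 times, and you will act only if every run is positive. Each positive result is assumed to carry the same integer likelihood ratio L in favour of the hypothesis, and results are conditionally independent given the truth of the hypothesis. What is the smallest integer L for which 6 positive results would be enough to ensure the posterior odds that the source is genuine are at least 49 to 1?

Prior odds = 0.0125/0.9875 = 1/79.
Target odds = 49.
Need L⁶ ≥ 49 ÷ (1/79) = 3871.
3⁶ = 729 < 3871 ≤ 4096 = 4⁶, so L = 4.

4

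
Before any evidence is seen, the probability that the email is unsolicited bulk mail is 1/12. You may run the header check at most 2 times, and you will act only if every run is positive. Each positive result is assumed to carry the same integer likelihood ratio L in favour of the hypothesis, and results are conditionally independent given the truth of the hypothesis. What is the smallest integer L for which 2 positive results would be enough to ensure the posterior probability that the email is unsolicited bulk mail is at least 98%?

Prior odds = (1/12)/(11/12) = 1/11.
Target odds = 0.98/0.02 = 49.
Need L² ≥ 49 ÷ (1/11) = 539.
23² = 529 < 539 ≤ 576 = 24², so L = 24.

24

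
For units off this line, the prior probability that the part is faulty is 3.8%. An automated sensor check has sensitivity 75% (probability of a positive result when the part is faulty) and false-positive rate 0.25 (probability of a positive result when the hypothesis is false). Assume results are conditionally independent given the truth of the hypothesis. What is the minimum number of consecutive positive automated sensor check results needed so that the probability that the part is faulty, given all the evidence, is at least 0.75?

4

Prior odds = 0.038/0.962 = 19/481.
Likelihood ratio of a positive result = 0.75/0.25 = 3.
Target odds: 0.75 ÷ 0.25 = 3.
Require 3ⁿ ≥ 3 ÷ (19/481) = 1443/19.
3³ = 27 falls short of 1443/19 but 3⁴ = 81 reaches it, so n = 4.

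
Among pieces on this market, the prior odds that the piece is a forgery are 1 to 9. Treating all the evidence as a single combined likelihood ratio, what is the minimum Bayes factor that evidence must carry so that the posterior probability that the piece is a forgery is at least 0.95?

171

Prior odds = 1/9.
Target odds = 0.95/0.05 = 19.
Required Bayes factor = 19 ÷ (1/9) = 171.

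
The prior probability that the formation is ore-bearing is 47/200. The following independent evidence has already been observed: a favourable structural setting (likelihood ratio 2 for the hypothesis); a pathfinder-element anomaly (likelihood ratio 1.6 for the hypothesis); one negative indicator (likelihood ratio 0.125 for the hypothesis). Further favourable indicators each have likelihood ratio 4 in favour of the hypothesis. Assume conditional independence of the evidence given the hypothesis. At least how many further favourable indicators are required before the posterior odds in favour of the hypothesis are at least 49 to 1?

Prior odds = 0.235/0.765 = 47/153.
Combined Bayes factor of the evidence already in hand = 2 × 1.6 × 0.125 = 0.4.
Odds after that evidence = (47/153) × 0.4 = 94/765.
Target odds = 49.
Need 4ⁿ ≥ 49 ÷ (94/765) = 37485/94.
4⁴ = 256 falls short of 37485/94 but 4⁵ = 1024 reaches it, so n = 5.

5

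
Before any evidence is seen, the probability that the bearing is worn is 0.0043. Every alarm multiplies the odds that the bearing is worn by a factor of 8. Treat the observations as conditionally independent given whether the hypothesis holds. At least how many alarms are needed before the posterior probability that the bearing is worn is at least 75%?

Prior odds = 0.0043/0.9957 = 43/9957.
Likelihood ratio per alarm = 8.
Target odds: 0.75 ÷ 0.25 = 3.
Need (43/9957) × 8ⁿ ≥ 3, i.e. 8ⁿ ≥ 29871/43.
8³ = 512 falls short of 29871/43 but 8⁴ = 4096 reaches it, so n = 4.

4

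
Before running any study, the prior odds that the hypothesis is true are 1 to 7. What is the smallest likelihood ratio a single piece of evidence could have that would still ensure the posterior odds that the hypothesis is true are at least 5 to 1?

Prior odds = 1/7.
Target odds = 5.
Required Bayes factor = 5 ÷ (1/7) = 35.

35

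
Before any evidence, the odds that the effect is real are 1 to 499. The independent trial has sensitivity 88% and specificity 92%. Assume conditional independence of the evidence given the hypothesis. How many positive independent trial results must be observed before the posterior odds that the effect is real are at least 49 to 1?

5

Prior odds = 1/499.
False-positive rate = 1 − 0.92 = 0.08; likelihood ratio of a positive = 0.88/0.08 = 11.
Target odds = 49.
Require 11ⁿ ≥ 49 ÷ (1/499) = 24451.
11⁴ = 14641 falls short of 24451 but 11⁵ = 161051 reaches it, so n = 5.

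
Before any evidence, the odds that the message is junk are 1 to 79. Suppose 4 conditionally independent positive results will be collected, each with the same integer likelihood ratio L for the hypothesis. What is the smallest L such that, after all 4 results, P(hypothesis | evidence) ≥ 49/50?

8

Prior odds = 1/79.
Target odds = 0.98/0.02 = 49.
Need L⁴ ≥ 49 ÷ (1/79) = 3871.
7⁴ = 2401 < 3871 ≤ 4096 = 8⁴, so L = 8.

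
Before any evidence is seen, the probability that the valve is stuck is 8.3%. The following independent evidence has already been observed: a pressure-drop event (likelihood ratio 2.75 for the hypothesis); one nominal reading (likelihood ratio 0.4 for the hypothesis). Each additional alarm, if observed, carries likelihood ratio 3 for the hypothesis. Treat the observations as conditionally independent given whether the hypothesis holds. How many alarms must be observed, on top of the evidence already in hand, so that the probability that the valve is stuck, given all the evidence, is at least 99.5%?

Prior odds = 0.083/0.917 = 83/917.
Combined Bayes factor of the evidence already in hand = 2.75 × 0.4 = 1.1.
Odds after that evidence = (83/917) × 1.1 = 913/9170.
Target odds = 0.995/0.005 = 199.
Need 3ⁿ ≥ 199 ÷ (913/9170) = 1824830/913.
3⁶ = 729 falls short of 1824830/913 but 3⁷ = 2187 reaches it, so n = 7.

7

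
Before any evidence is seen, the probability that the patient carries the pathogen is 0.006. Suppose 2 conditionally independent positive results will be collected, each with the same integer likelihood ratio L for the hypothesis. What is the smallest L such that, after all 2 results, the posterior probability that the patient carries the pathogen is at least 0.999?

Prior odds = 0.006/0.994 = 3/497.
Target odds = 0.999/0.001 = 999.
Need L² ≥ 999 ÷ (3/497) = 165501.
406² = 164836 < 165501 ≤ 165649 = 407², so L = 407.

407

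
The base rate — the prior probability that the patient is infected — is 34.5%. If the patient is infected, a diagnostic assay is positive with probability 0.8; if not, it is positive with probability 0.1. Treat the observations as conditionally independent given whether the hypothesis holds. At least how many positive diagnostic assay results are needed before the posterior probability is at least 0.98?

Prior odds: 0.345 ÷ 0.655 = 69/131.
Likelihood ratio of a positive = 0.8/0.1 = 8.
Target posterior odds = 0.98/0.02 = 49.
Need (69/131) × 8ⁿ ≥ 49, i.e. 8ⁿ ≥ 6419/69.
8² = 64 falls short of 6419/69 but 8³ = 512 reaches it, so n = 3.

3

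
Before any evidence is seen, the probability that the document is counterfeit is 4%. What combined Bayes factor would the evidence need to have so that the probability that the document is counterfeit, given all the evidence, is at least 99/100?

2376

Prior odds = 0.04/0.96 = 1/24.
Target odds = 0.99/0.01 = 99.
Required Bayes factor = 99 ÷ (1/24) = 2376.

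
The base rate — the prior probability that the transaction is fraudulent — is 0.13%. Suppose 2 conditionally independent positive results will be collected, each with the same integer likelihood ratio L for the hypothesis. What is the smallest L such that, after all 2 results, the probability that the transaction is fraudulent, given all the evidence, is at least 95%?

Prior odds = 0.0013/0.9987 = 13/9987.
Target odds = 0.95/0.05 = 19.
Need L² ≥ 19 ÷ (13/9987) = 189753/13.
120² = 14400 < 189753/13 ≤ 14641 = 121², so L = 121.

121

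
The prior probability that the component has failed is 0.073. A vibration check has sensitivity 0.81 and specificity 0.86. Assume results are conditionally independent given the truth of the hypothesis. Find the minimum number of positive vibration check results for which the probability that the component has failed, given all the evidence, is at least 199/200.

Prior odds: 0.073 ÷ 0.927 = 73/927.
False-positive rate = 1 − 0.86 = 0.14; likelihood ratio of a positive = 0.81/0.14 = 81/14.
Target posterior odds = 0.995/0.005 = 199.
Need (73/927) × (81/14)ⁿ ≥ 199, i.e. (81/14)ⁿ ≥ 184473/73.
(81/14)⁴ = 43046721/38416 falls short of 184473/73 but (81/14)⁵ ≈6483.13 reaches it, so n = 5.

5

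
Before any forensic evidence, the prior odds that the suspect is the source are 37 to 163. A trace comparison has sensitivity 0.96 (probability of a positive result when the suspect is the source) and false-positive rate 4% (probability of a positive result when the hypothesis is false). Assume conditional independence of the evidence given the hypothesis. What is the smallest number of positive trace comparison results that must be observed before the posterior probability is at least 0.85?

Prior odds = 37/163.
Likelihood ratio of a positive result = 0.96/0.04 = 24.
Target posterior odds = 0.85/0.15 = 17/3.
Need (37/163) × 24ⁿ ≥ 17/3, i.e. 24ⁿ ≥ 2771/111.
24¹ = 24 falls short of 2771/111 but 24² = 576 reaches it, so n = 2.

2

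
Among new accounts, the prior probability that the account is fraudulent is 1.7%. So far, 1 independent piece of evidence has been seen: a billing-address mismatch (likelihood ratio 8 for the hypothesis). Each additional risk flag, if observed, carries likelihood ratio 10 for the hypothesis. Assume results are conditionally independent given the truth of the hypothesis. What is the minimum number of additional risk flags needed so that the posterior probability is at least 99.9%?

4

Prior odds = 0.017/0.983 = 17/983.
Bayes factor of the evidence already in hand = 8.
Odds after that evidence = (17/983) × 8 = 136/983.
Target odds = 0.999/0.001 = 999.
Need 10ⁿ ≥ 999 ÷ (136/983) = 982017/136.
10³ = 1000 falls short of 982017/136 but 10⁴ = 10000 reaches it, so n = 4.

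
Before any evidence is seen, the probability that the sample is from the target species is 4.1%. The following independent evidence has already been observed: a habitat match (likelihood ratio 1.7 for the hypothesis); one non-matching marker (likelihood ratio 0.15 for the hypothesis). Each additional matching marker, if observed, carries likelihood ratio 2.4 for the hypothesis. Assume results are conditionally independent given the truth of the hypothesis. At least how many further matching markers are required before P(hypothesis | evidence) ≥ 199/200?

Prior odds = 0.041/0.959 = 41/959.
Combined Bayes factor of the evidence already in hand = 1.7 × 0.15 = 0.255.
Odds after that evidence = (41/959) × 0.255 = 2091/191800.
Target odds = 0.995/0.005 = 199.
Need 2.4ⁿ ≥ 199 ÷ (2091/191800) = 38168200/2091.
2.4¹¹ ≈15216.8 falls short of 38168200/2091 but 2.4¹² ≈36520.3 reaches it, so n = 12.

12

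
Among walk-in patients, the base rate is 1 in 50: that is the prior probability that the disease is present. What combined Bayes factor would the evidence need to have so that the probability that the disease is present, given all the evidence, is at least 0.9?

Prior odds = 0.02/0.98 = 1/49.
Target odds = 0.9/0.1 = 9.
Required Bayes factor = 9 ÷ (1/49) = 441.

441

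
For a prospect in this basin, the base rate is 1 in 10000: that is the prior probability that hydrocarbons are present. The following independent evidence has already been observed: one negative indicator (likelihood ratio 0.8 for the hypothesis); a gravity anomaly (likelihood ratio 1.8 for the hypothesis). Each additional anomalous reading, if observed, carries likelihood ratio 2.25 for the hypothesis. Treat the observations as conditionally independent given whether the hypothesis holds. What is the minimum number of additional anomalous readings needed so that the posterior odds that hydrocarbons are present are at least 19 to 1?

15

Prior odds = 0.0001/0.9999 = 1/9999.
Combined Bayes factor of the evidence already in hand = 0.8 × 1.8 = 1.44.
Odds after that evidence = (1/9999) × 1.44 = 4/27775.
Target odds = 19.
Need 2.25ⁿ ≥ 19 ÷ (4/27775) = 131931.25.
2.25¹⁴ ≈85222.7 falls short of 131931.25 but 2.25¹⁵ ≈191751 reaches it, so n = 15.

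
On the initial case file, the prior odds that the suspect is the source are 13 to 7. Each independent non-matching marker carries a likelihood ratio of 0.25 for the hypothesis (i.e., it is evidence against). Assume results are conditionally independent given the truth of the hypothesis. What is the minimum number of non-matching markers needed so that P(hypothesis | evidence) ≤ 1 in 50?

4

Prior odds = 13/7.
Likelihood ratio per non-matching marker = 0.25.
Target odds: 0.02 ÷ 0.98 = 1/49.
Require 0.25ⁿ ≤ 1/49 ÷ (13/7) = 1/91.
0.25³ = 0.015625 is still above 1/91 but 0.25⁴ = 0.00390625 is at or below it, so n = 4.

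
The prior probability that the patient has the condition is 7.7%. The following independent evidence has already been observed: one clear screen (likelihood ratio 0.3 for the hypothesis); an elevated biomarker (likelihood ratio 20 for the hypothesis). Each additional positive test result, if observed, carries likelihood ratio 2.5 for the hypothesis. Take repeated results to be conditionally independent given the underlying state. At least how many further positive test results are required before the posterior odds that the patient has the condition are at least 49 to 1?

Prior odds = 0.077/0.923 = 77/923.
Combined Bayes factor of the evidence already in hand = 0.3 × 20 = 6.
Odds after that evidence = (77/923) × 6 = 462/923.
Target odds = 49.
Need 2.5ⁿ ≥ 49 ÷ (462/923) = 6461/66.
2.5⁵ = 97.65625 falls short of 6461/66 but 2.5⁶ = 244.140625 reaches it, so n = 6.

6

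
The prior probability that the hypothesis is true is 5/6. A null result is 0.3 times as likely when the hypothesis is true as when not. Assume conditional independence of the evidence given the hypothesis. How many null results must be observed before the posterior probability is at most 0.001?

8

Prior odds = (5/6)/(1/6) = 5.
Likelihood ratio per null result = 0.3.
Target odds: 0.001 ÷ 0.999 = 1/999.
Need 5 × 0.3ⁿ ≤ 1/999, i.e. 0.3ⁿ ≤ 1/4995.
0.3⁷ = 2187/10000000 is still above 1/4995 but 0.3⁸ = 6561/100000000 is at or below it, so n = 8.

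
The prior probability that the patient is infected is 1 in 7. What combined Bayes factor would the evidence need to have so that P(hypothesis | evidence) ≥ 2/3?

12

Prior odds = (1/7)/(6/7) = 1/6.
Target odds = (2/3)/(1/3) = 2.
Required Bayes factor = 2 ÷ (1/6) = 12.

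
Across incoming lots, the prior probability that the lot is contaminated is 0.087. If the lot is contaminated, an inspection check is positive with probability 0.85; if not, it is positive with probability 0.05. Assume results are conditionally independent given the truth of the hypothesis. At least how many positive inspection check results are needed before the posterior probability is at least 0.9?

2

Prior odds: 0.087 ÷ 0.913 = 87/913.
Likelihood ratio of a positive = 0.85/0.05 = 17.
Target odds: 0.9 ÷ 0.1 = 9.
Require 17ⁿ ≥ 9 ÷ (87/913) = 2739/29.
17¹ = 17 falls short of 2739/29 but 17² = 289 reaches it, so n = 2.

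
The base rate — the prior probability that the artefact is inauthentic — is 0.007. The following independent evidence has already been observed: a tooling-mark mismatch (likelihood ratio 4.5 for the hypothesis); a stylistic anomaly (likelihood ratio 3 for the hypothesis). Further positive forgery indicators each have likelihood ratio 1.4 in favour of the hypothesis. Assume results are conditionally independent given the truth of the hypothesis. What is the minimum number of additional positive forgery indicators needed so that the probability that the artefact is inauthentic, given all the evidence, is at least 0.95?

16

Prior odds = 0.007/0.993 = 7/993.
Combined Bayes factor of the evidence already in hand = 4.5 × 3 = 13.5.
Odds after that evidence = (7/993) × 13.5 = 63/662.
Target odds = 0.95/0.05 = 19.
Need 1.4ⁿ ≥ 19 ÷ (63/662) = 12578/63.
1.4¹⁵ ≈155.568 falls short of 12578/63 but 1.4¹⁶ ≈217.795 reaches it, so n = 16.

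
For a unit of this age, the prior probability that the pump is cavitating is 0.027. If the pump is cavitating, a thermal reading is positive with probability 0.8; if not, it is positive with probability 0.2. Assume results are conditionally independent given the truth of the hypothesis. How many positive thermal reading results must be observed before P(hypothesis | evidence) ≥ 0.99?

Prior odds = 0.027/0.973 = 27/973.
Likelihood ratio of a positive = 0.8/0.2 = 4.
Target odds: 0.99 ÷ 0.01 = 99.
Need (27/973) × 4ⁿ ≥ 99, i.e. 4ⁿ ≥ 10703/3.
4⁵ = 1024 falls short of 10703/3 but 4⁶ = 4096 reaches it, so n = 6.

6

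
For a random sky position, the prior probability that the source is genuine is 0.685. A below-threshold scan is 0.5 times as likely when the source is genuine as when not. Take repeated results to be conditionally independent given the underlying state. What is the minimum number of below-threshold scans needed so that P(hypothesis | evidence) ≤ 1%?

8

Prior odds = 0.685/0.315 = 137/63.
Likelihood ratio per below-threshold scan = 0.5.
Target odds: 0.01 ÷ 0.99 = 1/99.
Require 0.5ⁿ ≤ 1/99 ÷ (137/63) = 7/1507.
0.5⁷ = 0.0078125 is still above 7/1507 but 0.5⁸ = 0.00390625 is at or below it, so n = 8.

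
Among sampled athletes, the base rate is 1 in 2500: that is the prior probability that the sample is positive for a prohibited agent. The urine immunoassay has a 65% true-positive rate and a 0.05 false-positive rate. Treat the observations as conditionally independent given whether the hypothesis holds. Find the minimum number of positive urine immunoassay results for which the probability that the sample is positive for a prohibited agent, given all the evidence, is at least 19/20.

Prior odds = 0.0004/0.9996 = 1/2499.
Likelihood ratio of a positive result = 0.65/0.05 = 13.
Target odds: 0.95 ÷ 0.05 = 19.
Require 13ⁿ ≥ 19 ÷ (1/2499) = 47481.
13⁴ = 28561 falls short of 47481 but 13⁵ = 371293 reaches it, so n = 5.

5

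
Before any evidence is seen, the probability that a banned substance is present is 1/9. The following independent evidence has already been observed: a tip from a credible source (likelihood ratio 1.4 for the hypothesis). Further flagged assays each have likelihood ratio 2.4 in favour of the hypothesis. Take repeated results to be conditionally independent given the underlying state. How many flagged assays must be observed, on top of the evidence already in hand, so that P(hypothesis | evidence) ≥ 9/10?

5

Prior odds = (1/9)/(8/9) = 0.125.
Bayes factor of the evidence already in hand = 1.4.
Odds after that evidence = 0.125 × 1.4 = 0.175.
Target odds = 0.9/0.1 = 9.
Need 2.4ⁿ ≥ 9 ÷ 0.175 = 360/7.
2.4⁴ = 33.1776 falls short of 360/7 but 2.4⁵ = 79.62624 reaches it, so n = 5.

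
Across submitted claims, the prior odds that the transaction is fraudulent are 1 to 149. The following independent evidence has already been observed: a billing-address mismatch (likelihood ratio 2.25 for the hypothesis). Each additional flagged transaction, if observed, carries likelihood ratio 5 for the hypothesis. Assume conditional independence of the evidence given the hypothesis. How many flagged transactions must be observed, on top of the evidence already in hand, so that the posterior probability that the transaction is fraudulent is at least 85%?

4

Prior odds = 1/149.
Bayes factor of the evidence already in hand = 2.25.
Odds after that evidence = (1/149) × 2.25 = 9/596.
Target odds = 0.85/0.15 = 17/3.
Need 5ⁿ ≥ 17/3 ÷ (9/596) = 10132/27.
5³ = 125 falls short of 10132/27 but 5⁴ = 625 reaches it, so n = 4.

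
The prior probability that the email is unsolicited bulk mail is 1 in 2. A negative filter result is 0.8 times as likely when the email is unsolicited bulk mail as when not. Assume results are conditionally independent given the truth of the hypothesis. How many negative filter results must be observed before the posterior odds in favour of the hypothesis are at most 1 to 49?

Prior odds = 0.5/0.5 = 1.
Likelihood ratio per negative filter result = 0.8.
Target odds = 1/49.
Require 0.8ⁿ ≤ 1/49 ÷ 1 = 1/49.
0.8¹⁷ ≈0.022518 is still above 1/49 but 0.8¹⁸ ≈0.0180144 is at or below it, so n = 18.

18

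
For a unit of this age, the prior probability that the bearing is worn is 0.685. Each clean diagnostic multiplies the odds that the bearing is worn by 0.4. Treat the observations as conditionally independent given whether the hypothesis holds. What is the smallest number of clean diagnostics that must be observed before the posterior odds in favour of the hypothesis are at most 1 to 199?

Prior odds: 0.685 ÷ 0.315 = 137/63.
Likelihood ratio per clean diagnostic = 0.4.
Target odds = 1/199.
Need (137/63) × 0.4ⁿ ≤ 1/199, i.e. 0.4ⁿ ≤ 63/27263.
0.4⁶ = 64/15625 is still above 63/27263 but 0.4⁷ = 128/78125 is at or below it, so n = 7.

7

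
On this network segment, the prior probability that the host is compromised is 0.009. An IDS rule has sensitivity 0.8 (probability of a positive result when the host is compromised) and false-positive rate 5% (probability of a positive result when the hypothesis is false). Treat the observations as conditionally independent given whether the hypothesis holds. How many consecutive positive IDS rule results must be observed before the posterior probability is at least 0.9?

3

Prior odds: 0.009 ÷ 0.991 = 9/991.
Likelihood ratio of a positive result = 0.8/0.05 = 16.
Target odds: 0.9 ÷ 0.1 = 9.
Need (9/991) × 16ⁿ ≥ 9, i.e. 16ⁿ ≥ 991.
16² = 256 falls short of 991 but 16³ = 4096 reaches it, so n = 3.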